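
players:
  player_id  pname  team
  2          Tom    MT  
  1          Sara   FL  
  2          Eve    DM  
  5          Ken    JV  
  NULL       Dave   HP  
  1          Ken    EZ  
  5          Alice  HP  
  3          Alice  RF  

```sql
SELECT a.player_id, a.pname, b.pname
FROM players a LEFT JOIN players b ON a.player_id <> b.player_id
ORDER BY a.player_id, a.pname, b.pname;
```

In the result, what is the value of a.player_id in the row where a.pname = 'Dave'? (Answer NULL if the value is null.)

NULL

LEFT JOIN keeps every row from `players a`; unmatched rows get NULL for `players b`'s columns.
Matching on a.player_id <> b.player_id. A NULL in a compared column never satisfies the condition.
- a[0] player_id=2 → 5 match(es) in b → 5 row(s).
- a[1] player_id=1 → 5 match(es) in b → 5 row(s).
- a[2] player_id=2 → 5 match(es) in b → 5 row(s).
- a[3] player_id=5 → 5 match(es) in b → 5 row(s).
- a[4] player_id=NULL → no match; kept with NULLs on the b side.
- a[5] player_id=1 → 5 match(es) in b → 5 row(s).
- a[6] player_id=5 → 5 match(es) in b → 5 row(s).
- a[7] player_id=3 → 6 match(es) in b → 6 row(s).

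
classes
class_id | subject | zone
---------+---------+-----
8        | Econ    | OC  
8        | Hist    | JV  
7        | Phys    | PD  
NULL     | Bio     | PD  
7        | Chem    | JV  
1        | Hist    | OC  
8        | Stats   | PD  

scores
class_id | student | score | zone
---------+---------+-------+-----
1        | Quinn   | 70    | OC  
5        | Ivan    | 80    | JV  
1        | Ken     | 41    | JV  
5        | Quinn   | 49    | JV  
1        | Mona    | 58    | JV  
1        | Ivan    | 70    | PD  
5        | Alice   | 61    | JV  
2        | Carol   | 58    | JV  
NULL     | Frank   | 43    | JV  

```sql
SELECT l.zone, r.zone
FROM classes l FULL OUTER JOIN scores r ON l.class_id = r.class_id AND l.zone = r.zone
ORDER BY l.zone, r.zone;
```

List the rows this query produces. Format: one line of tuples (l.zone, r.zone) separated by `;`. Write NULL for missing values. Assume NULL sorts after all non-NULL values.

FULL OUTER JOIN keeps every row from both sides; unmatched rows get NULL for the other side's columns.
Matching on l.class_id = r.class_id AND l.zone = r.zone. A NULL in a compared column never satisfies the condition.
- l[0] class_id=8, zone=OC → no match; kept with NULLs on the r side.
- l[1] class_id=8, zone=JV → no match; kept with NULLs on the r side.
- l[2] class_id=7, zone=PD → no match; kept with NULLs on the r side.
- l[3] class_id=NULL, zone=PD → no match; kept with NULLs on the r side.
- l[4] class_id=7, zone=JV → no match; kept with NULLs on the r side.
- l[5] class_id=1, zone=OC → 1 match(es) in r → 1 row(s).
- l[6] class_id=8, zone=PD → no match; kept with NULLs on the r side.
- plus 8 unmatched r row(s), each kept with NULL l columns.

(JV, NULL); (JV, NULL); (OC, OC); (OC, NULL); (PD, NULL); (PD, NULL); (PD, NULL); (NULL, JV); (NULL, JV); (NULL, JV); (NULL, JV); (NULL, JV); (NULL, JV); (NULL, JV); (NULL, PD)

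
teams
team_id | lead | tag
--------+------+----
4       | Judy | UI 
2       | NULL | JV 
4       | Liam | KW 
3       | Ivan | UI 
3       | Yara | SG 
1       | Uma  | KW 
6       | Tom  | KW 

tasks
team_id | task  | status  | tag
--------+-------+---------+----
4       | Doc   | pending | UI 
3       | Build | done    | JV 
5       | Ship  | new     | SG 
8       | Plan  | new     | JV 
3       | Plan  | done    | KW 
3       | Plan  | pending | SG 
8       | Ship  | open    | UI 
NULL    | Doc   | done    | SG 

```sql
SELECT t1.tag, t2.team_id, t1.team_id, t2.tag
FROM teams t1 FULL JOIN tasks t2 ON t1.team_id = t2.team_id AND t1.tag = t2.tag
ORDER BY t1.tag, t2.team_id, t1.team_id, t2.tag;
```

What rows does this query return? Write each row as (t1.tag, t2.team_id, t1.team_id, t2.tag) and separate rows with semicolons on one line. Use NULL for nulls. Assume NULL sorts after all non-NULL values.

FULL OUTER JOIN keeps every row from both sides; unmatched rows get NULL for the other side's columns.
Matching on t1.team_id = t2.team_id AND t1.tag = t2.tag. A NULL in a compared column never satisfies the condition.
- team_id=4, tag=UI: 1 matching t2 row(s), so 1 row(s) emitted.
- team_id=2, tag=JV: no t2 row matches, row kept with t2 columns NULL.
- team_id=4, tag=KW: no t2 row matches, row kept with t2 columns NULL.
- team_id=3, tag=UI: no t2 row matches, row kept with t2 columns NULL.
- team_id=3, tag=SG: 1 matching t2 row(s), so 1 row(s) emitted.
- team_id=1, tag=KW: no t2 row matches, row kept with t2 columns NULL.
- team_id=6, tag=KW: no t2 row matches, row kept with t2 columns NULL.
- plus 6 unmatched t2 row(s), each kept with NULL t1 columns.

(JV, NULL, 2, NULL); (KW, NULL, 1, NULL); (KW, NULL, 4, NULL); (KW, NULL, 6, NULL); (SG, 3, 3, SG); (UI, 4, 4, UI); (UI, NULL, 3, NULL); (NULL, 3, NULL, JV); (NULL, 3, NULL, KW); (NULL, 5, NULL, SG); (NULL, 8, NULL, JV); (NULL, 8, NULL, UI); (NULL, NULL, NULL, SG)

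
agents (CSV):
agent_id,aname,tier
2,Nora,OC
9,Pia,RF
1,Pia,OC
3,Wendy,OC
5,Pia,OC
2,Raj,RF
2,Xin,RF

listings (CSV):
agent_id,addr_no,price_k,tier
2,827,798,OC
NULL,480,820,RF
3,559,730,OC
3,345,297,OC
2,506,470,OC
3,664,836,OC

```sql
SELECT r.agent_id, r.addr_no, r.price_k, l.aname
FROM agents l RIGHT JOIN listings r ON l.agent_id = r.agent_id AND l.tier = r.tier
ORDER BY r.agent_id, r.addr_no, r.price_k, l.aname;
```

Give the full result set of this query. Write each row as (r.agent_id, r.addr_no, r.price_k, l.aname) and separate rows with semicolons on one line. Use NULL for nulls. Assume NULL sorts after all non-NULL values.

RIGHT JOIN keeps every row from `listings`; unmatched rows get NULL for `agents`'s columns.
Matching on l.agent_id = r.agent_id AND l.tier = r.tier. A NULL in a compared column never satisfies the condition.
- l row (agent_id=2, tier=OC): matches 2 r row(s) → 2 output row(s).
- l row (agent_id=9, tier=RF): no match.
- l row (agent_id=1, tier=OC): no match.
- l row (agent_id=3, tier=OC): matches 3 r row(s) → 3 output row(s).
- l row (agent_id=5, tier=OC): no match.
- l row (agent_id=2, tier=RF): no match.
- l row (agent_id=2, tier=RF): no match.
- 1 r row(s) had no l match → kept, l columns NULL.
After projecting and ordering:
r.agent_id | r.addr_no | r.price_k | l.aname
2 | 506 | 470 | Nora
2 | 827 | 798 | Nora
3 | 345 | 297 | Wendy
3 | 559 | 730 | Wendy
3 | 664 | 836 | Wendy
NULL | 480 | 820 | NULL

(2, 506, 470, Nora); (2, 827, 798, Nora); (3, 345, 297, Wendy); (3, 559, 730, Wendy); (3, 664, 836, Wendy); (NULL, 480, 820, NULL)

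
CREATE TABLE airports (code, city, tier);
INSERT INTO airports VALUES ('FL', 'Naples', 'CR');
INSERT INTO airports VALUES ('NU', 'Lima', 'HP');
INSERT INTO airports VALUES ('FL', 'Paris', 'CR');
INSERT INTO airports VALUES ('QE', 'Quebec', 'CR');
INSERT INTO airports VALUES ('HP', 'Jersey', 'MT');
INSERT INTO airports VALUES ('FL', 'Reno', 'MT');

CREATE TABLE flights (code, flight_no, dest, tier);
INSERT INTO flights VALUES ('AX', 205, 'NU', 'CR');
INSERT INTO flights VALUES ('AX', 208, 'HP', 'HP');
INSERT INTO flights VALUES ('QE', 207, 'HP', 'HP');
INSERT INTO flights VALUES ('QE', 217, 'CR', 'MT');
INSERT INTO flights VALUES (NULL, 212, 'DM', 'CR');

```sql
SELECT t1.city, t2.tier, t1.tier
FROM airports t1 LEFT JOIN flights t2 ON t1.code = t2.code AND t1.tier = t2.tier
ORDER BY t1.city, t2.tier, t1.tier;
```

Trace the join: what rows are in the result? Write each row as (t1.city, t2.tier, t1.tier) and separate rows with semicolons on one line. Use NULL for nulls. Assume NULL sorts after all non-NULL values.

LEFT JOIN keeps every row from `airports`; unmatched rows get NULL for `flights`'s columns.
Matching on t1.code = t2.code AND t1.tier = t2.tier. A NULL in a compared column never satisfies the condition.
- t1 row (code=FL, tier=CR): no match → kept, t2 columns NULL.
- t1 row (code=NU, tier=HP): no match → kept, t2 columns NULL.
- t1 row (code=FL, tier=CR): no match → kept, t2 columns NULL.
- t1 row (code=QE, tier=CR): no match → kept, t2 columns NULL.
- t1 row (code=HP, tier=MT): no match → kept, t2 columns NULL.
- t1 row (code=FL, tier=MT): no match → kept, t2 columns NULL.
After projecting and ordering:
t1.city | t2.tier | t1.tier
Jersey | NULL | MT
Lima | NULL | HP
Naples | NULL | CR
Paris | NULL | CR
Quebec | NULL | CR
Reno | NULL | MT

(Jersey, NULL, MT); (Lima, NULL, HP); (Naples, NULL, CR); (Paris, NULL, CR); (Quebec, NULL, CR); (Reno, NULL, MT)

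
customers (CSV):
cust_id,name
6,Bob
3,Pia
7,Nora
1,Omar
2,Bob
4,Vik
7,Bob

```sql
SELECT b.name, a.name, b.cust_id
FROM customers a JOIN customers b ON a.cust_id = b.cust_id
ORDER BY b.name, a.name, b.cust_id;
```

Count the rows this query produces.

INNER JOIN keeps only pairs where the ON condition holds.
Matching on a.cust_id = b.cust_id.
- a (cust_id=6) pairs with 1 row(s) of b.
- a (cust_id=3) pairs with 1 row(s) of b.
- a (cust_id=7) pairs with 2 row(s) of b.
- a (cust_id=1) pairs with 1 row(s) of b.
- a (cust_id=2) pairs with 1 row(s) of b.
- a (cust_id=4) pairs with 1 row(s) of b.
- a (cust_id=7) pairs with 2 row(s) of b.
Total: 9 rows.

9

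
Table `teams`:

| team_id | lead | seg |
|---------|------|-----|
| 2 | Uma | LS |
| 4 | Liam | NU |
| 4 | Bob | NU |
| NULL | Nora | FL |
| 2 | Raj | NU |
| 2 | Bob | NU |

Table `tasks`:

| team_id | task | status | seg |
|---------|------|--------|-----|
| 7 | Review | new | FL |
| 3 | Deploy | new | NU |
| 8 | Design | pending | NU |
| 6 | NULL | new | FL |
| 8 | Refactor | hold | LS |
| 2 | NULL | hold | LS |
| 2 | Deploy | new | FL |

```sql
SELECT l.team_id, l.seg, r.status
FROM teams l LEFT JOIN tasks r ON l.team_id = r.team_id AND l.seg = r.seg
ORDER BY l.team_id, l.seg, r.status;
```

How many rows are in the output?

LEFT JOIN keeps every row from `teams`; unmatched rows get NULL for `tasks`'s columns.
Matching on l.team_id = r.team_id AND l.seg = r.seg. A NULL in a compared column never satisfies the condition.
- l row (team_id=2, seg=LS): matches 1 r row(s) → 1 output row(s).
- l row (team_id=4, seg=NU): no match → kept, r columns NULL.
- l row (team_id=4, seg=NU): no match → kept, r columns NULL.
- l row (team_id=NULL, seg=FL): no match → kept, r columns NULL.
- l row (team_id=2, seg=NU): no match → kept, r columns NULL.
- l row (team_id=2, seg=NU): no match → kept, r columns NULL.
Total: 1 matched + 5 padded = 6 rows.

6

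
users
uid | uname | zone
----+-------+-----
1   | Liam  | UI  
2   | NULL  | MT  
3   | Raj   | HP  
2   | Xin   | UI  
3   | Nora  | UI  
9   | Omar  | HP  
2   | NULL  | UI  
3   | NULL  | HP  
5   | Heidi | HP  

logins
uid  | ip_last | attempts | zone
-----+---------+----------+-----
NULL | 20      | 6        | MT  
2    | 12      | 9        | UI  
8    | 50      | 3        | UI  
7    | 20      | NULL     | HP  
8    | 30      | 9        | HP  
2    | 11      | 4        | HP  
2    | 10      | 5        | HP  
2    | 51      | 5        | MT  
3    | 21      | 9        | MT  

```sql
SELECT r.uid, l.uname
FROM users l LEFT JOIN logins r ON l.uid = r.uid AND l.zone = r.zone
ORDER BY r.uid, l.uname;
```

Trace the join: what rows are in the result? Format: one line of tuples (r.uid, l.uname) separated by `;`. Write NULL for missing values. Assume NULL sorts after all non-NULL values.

LEFT JOIN keeps every row from `users`; unmatched rows get NULL for `logins`'s columns.
Matching on l.uid = r.uid AND l.zone = r.zone. A NULL in a compared column never satisfies the condition.
- l row (uid=1, zone=UI): no match → kept, r columns NULL.
- l row (uid=2, zone=MT): matches 1 r row(s) → 1 output row(s).
- l row (uid=3, zone=HP): no match → kept, r columns NULL.
- l row (uid=2, zone=UI): matches 1 r row(s) → 1 output row(s).
- l row (uid=3, zone=UI): no match → kept, r columns NULL.
- l row (uid=9, zone=HP): no match → kept, r columns NULL.
- l row (uid=2, zone=UI): matches 1 r row(s) → 1 output row(s).
- l row (uid=3, zone=HP): no match → kept, r columns NULL.
- l row (uid=5, zone=HP): no match → kept, r columns NULL.
After projecting and ordering:
r.uid | l.uname
2 | Xin
2 | NULL
2 | NULL
NULL | Heidi
NULL | Liam
NULL | Nora
NULL | Omar
NULL | Raj
NULL | NULL

(2, Xin); (2, NULL); (2, NULL); (NULL, Heidi); (NULL, Liam); (NULL, Nora); (NULL, Omar); (NULL, Raj); (NULL, NULL)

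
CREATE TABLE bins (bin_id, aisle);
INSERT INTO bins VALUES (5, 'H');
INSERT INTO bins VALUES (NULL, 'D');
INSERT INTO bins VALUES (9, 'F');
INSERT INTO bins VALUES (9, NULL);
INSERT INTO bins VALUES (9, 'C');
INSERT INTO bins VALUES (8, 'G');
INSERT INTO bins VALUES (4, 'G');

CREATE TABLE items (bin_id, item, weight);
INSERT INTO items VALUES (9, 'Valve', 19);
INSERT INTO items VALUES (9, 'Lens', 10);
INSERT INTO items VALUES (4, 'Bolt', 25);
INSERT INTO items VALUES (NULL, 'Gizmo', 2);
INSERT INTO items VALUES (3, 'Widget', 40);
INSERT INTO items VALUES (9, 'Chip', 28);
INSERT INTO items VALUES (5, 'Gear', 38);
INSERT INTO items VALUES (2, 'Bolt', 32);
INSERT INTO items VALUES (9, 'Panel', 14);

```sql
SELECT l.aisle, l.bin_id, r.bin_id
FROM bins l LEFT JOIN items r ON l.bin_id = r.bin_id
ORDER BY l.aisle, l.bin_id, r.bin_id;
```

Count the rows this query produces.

16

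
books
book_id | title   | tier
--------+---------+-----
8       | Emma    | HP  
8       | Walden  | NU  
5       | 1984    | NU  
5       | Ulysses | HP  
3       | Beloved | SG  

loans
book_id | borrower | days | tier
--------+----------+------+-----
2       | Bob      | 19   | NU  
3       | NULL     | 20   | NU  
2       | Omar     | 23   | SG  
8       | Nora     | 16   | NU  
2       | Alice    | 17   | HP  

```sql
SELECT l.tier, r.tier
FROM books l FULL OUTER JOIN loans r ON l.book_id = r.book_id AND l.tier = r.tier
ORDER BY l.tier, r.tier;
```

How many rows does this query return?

9

FULL OUTER JOIN keeps every row from both sides; unmatched rows get NULL for the other side's columns.
Matching on l.book_id = r.book_id AND l.tier = r.tier.
Matched pairs: 1; unmatched l rows kept: 4; unmatched r rows kept: 4.
Total: 1 matched + 8 padded = 9 rows.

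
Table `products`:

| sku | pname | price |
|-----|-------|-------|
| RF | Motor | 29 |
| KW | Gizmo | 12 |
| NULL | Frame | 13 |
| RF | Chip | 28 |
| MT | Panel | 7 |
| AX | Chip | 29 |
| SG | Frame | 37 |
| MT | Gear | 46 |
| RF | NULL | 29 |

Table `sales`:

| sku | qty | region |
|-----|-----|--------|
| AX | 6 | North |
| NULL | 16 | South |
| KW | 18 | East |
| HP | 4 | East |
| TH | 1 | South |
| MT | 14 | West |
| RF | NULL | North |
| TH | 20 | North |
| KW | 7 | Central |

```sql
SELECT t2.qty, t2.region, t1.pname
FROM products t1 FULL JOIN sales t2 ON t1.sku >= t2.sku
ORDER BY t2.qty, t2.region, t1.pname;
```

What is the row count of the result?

FULL OUTER JOIN keeps every row from both sides; unmatched rows get NULL for the other side's columns.
Matching on t1.sku >= t2.sku. A NULL in a compared column never satisfies the condition.
- t1[0] sku=RF → 6 match(es) in t2 → 6 row(s).
- t1[1] sku=KW → 4 match(es) in t2 → 4 row(s).
- t1[2] sku=NULL → no match; kept with NULLs on the t2 side.
- t1[3] sku=RF → 6 match(es) in t2 → 6 row(s).
- t1[4] sku=MT → 5 match(es) in t2 → 5 row(s).
- t1[5] sku=AX → 1 match(es) in t2 → 1 row(s).
- t1[6] sku=SG → 6 match(es) in t2 → 6 row(s).
- t1[7] sku=MT → 5 match(es) in t2 → 5 row(s).
- t1[8] sku=RF → 6 match(es) in t2 → 6 row(s).
- plus 3 unmatched t2 row(s), each kept with NULL t1 columns.
Total: 39 matched + 4 padded = 43 rows.

43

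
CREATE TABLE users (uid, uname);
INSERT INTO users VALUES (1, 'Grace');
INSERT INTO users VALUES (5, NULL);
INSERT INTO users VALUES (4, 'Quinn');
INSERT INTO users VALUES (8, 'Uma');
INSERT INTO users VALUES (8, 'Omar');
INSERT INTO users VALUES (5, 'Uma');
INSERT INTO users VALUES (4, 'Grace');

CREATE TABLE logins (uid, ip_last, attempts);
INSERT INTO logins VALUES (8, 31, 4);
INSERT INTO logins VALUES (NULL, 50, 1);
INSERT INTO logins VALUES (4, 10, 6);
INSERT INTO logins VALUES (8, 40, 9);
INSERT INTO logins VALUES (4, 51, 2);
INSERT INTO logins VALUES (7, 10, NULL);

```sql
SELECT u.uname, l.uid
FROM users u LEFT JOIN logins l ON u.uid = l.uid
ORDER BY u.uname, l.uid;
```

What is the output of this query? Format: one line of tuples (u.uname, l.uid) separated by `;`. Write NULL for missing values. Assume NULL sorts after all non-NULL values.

(Grace, 4); (Grace, 4); (Grace, NULL); (Omar, 8); (Omar, 8); (Quinn, 4); (Quinn, 4); (Uma, 8); (Uma, 8); (Uma, NULL); (NULL, NULL)

LEFT JOIN keeps every row from `users`; unmatched rows get NULL for `logins`'s columns.
Matching on u.uid = l.uid. A NULL in a compared column never satisfies the condition.
Matched pairs: 8; unmatched u rows kept: 3.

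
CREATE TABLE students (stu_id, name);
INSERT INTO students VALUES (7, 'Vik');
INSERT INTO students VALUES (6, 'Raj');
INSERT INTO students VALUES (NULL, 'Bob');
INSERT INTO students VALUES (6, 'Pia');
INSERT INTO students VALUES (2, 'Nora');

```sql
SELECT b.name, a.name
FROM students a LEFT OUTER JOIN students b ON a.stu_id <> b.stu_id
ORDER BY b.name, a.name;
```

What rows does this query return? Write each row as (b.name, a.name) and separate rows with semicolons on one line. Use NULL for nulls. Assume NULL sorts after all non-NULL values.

LEFT JOIN keeps every row from `students a`; unmatched rows get NULL for `students b`'s columns.
Matching on a.stu_id <> b.stu_id. A NULL in a compared column never satisfies the condition.
Matched pairs: 10; unmatched a rows kept: 1.

(Nora, Pia); (Nora, Raj); (Nora, Vik); (Pia, Nora); (Pia, Vik); (Raj, Nora); (Raj, Vik); (Vik, Nora); (Vik, Pia); (Vik, Raj); (NULL, Bob)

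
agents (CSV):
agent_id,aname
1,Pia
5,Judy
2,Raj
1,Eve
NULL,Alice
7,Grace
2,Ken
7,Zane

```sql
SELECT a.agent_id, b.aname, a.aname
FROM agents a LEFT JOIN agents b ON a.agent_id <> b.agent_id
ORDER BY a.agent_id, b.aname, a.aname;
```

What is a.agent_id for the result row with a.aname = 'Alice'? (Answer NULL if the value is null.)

NULL

LEFT JOIN keeps every row from `agents a`; unmatched rows get NULL for `agents b`'s columns.
Matching on a.agent_id <> b.agent_id. A NULL in a compared column never satisfies the condition.
- agent_id=1: 5 matching b row(s), so 5 row(s) emitted.
- agent_id=5: 6 matching b row(s), so 6 row(s) emitted.
- agent_id=2: 5 matching b row(s), so 5 row(s) emitted.
- agent_id=1: 5 matching b row(s), so 5 row(s) emitted.
- agent_id=NULL: no b row matches, row kept with b columns NULL.
- agent_id=7: 5 matching b row(s), so 5 row(s) emitted.
- agent_id=2: 5 matching b row(s), so 5 row(s) emitted.
- agent_id=7: 5 matching b row(s), so 5 row(s) emitted.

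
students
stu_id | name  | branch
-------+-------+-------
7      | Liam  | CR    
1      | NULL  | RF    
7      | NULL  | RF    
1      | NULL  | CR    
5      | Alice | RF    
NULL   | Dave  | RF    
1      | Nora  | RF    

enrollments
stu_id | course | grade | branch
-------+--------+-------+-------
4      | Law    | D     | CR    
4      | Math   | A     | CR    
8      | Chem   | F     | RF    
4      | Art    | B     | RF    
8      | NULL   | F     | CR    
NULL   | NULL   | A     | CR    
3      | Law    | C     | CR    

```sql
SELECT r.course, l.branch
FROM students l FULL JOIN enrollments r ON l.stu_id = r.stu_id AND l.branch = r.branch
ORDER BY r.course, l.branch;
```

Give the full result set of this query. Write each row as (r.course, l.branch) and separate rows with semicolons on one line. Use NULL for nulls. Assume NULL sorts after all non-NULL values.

(Art, NULL); (Chem, NULL); (Law, NULL); (Law, NULL); (Math, NULL); (NULL, CR); (NULL, CR); (NULL, RF); (NULL, RF); (NULL, RF); (NULL, RF); (NULL, RF); (NULL, NULL); (NULL, NULL)

FULL OUTER JOIN keeps every row from both sides; unmatched rows get NULL for the other side's columns.
Matching on l.stu_id = r.stu_id AND l.branch = r.branch. A NULL in a compared column never satisfies the condition.
- l[0] stu_id=7, branch=CR → no match; kept with NULLs on the r side.
- l[1] stu_id=1, branch=RF → no match; kept with NULLs on the r side.
- l[2] stu_id=7, branch=RF → no match; kept with NULLs on the r side.
- l[3] stu_id=1, branch=CR → no match; kept with NULLs on the r side.
- l[4] stu_id=5, branch=RF → no match; kept with NULLs on the r side.
- l[5] stu_id=NULL, branch=RF → no match; kept with NULLs on the r side.
- l[6] stu_id=1, branch=RF → no match; kept with NULLs on the r side.
- 7 row(s) from r found no l partner → padded with NULL.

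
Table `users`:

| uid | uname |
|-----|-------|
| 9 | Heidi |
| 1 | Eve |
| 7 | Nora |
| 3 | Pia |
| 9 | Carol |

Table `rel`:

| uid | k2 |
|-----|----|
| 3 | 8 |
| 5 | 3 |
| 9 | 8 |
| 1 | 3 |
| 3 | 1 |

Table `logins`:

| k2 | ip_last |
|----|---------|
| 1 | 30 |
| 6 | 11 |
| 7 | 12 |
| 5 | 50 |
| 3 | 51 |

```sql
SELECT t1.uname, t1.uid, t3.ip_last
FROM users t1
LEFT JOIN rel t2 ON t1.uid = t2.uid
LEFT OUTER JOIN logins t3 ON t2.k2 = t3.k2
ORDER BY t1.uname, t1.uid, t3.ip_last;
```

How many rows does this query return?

Evaluate left to right. First `users t1 LEFT JOIN rel t2` on uid: 6 row(s).
Then LEFT JOIN `logins t3` on k2: each of those 6 rows is kept; rows whose t2.k2 has no match in t3 get NULL for t3's columns.
Result: 6 row(s).

6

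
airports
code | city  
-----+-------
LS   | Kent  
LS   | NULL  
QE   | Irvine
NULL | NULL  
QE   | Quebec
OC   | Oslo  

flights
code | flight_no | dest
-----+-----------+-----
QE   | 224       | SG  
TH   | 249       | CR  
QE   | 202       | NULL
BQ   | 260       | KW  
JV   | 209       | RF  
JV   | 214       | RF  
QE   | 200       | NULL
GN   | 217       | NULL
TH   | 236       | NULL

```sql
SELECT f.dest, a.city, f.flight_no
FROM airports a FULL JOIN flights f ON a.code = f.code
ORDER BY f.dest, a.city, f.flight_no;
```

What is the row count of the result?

16

FULL OUTER JOIN keeps every row from both sides; unmatched rows get NULL for the other side's columns.
Matching on a.code = f.code. A NULL in a compared column never satisfies the condition.
Matched pairs: 6; unmatched a rows kept: 4; unmatched f rows kept: 6.
Total: 6 matched + 10 padded = 16 rows.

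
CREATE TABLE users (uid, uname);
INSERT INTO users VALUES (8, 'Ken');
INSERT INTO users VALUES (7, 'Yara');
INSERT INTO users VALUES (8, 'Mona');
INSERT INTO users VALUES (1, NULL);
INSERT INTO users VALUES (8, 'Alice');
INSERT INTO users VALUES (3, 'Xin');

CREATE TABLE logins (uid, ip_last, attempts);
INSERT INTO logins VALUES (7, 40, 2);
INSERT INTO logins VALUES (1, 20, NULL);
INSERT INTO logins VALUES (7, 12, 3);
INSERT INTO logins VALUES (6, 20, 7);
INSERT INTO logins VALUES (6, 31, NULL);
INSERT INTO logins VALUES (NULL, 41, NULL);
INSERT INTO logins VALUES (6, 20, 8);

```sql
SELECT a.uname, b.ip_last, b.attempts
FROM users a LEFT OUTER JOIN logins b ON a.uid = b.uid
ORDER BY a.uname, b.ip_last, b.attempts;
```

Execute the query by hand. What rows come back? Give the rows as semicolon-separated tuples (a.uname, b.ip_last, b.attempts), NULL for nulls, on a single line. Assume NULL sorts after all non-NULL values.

LEFT JOIN keeps every row from `users`; unmatched rows get NULL for `logins`'s columns.
Matching on a.uid = b.uid. A NULL in a compared column never satisfies the condition.
- a row (uid=8): no match → kept, b columns NULL.
- a row (uid=7): matches 2 b row(s) → 2 output row(s).
- a row (uid=8): no match → kept, b columns NULL.
- a row (uid=1): matches 1 b row(s) → 1 output row(s).
- a row (uid=8): no match → kept, b columns NULL.
- a row (uid=3): no match → kept, b columns NULL.
After projecting and ordering:
a.uname | b.ip_last | b.attempts
Alice | NULL | NULL
Ken | NULL | NULL
Mona | NULL | NULL
Xin | NULL | NULL
Yara | 12 | 3
Yara | 40 | 2
NULL | 20 | NULL

(Alice, NULL, NULL); (Ken, NULL, NULL); (Mona, NULL, NULL); (Xin, NULL, NULL); (Yara, 12, 3); (Yara, 40, 2); (NULL, 20, NULL)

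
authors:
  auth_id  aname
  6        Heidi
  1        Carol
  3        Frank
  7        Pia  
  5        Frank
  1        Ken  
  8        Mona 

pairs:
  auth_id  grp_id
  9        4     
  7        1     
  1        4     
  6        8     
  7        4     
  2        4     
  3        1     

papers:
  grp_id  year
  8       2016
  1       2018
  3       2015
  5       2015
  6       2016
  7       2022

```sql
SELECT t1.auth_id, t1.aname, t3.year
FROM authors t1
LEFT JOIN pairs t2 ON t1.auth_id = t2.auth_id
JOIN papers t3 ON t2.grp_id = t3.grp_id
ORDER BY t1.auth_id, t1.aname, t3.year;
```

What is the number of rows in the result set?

3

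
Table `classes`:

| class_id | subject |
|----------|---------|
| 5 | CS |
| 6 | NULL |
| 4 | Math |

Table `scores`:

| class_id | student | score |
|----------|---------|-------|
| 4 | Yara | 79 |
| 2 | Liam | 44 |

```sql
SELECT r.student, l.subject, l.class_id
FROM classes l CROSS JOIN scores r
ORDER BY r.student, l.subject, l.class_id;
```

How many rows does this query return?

6

CROSS JOIN pairs every row of `classes` with every row of `scores`: 3 × 2 = 6 rows.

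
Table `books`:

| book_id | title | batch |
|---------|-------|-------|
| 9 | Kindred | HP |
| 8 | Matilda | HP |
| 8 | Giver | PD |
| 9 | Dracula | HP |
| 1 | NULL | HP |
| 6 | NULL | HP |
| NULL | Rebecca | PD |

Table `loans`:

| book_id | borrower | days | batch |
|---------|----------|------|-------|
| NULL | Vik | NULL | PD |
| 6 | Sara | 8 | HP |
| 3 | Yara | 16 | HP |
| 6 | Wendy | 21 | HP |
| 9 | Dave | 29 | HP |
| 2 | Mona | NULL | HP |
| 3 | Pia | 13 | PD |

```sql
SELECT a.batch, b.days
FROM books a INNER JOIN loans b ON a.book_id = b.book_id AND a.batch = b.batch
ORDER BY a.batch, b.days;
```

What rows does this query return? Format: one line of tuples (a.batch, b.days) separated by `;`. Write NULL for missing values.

INNER JOIN keeps only pairs where the ON condition holds.
Matching on a.book_id = b.book_id AND a.batch = b.batch. A NULL in a compared column never satisfies the condition.
- book_id=9, batch=HP: 1 matching b row(s), so 1 row(s) emitted.
- book_id=8, batch=HP: no matching b row, dropped.
- book_id=8, batch=PD: no matching b row, dropped.
- book_id=9, batch=HP: 1 matching b row(s), so 1 row(s) emitted.
- book_id=1, batch=HP: no matching b row, dropped.
- book_id=6, batch=HP: 2 matching b row(s), so 2 row(s) emitted.
- book_id=NULL, batch=PD: no matching b row, dropped.
After projecting and ordering:
a.batch | b.days
HP | 8
HP | 21
HP | 29
HP | 29

(HP, 8); (HP, 21); (HP, 29); (HP, 29)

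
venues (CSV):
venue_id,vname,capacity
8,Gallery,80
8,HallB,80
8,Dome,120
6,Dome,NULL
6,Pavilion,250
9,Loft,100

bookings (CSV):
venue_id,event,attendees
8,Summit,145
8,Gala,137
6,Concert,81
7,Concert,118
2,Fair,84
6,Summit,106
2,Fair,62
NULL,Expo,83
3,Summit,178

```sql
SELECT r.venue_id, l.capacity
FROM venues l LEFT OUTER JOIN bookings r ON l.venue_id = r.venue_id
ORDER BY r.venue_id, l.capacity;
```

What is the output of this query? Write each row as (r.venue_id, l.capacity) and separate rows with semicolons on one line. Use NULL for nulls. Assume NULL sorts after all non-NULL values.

(6, 250); (6, 250); (6, NULL); (6, NULL); (8, 80); (8, 80); (8, 80); (8, 80); (8, 120); (8, 120); (NULL, 100)

LEFT JOIN keeps every row from `venues`; unmatched rows get NULL for `bookings`'s columns.
Matching on l.venue_id = r.venue_id. A NULL in a compared column never satisfies the condition.
- l (venue_id=8) pairs with 2 row(s) of r.
- l (venue_id=8) pairs with 2 row(s) of r.
- l (venue_id=8) pairs with 2 row(s) of r.
- l (venue_id=6) pairs with 2 row(s) of r.
- l (venue_id=6) pairs with 2 row(s) of r.
- l (venue_id=9) has no partner → padded with NULL.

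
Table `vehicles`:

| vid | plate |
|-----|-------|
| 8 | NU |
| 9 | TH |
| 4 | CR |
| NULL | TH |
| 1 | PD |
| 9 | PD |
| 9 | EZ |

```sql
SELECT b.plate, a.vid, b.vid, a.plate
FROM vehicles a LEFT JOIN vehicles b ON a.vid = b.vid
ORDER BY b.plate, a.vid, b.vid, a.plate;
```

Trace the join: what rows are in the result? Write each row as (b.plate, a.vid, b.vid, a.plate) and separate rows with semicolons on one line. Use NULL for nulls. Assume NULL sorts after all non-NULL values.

LEFT JOIN keeps every row from `vehicles a`; unmatched rows get NULL for `vehicles b`'s columns.
Matching on a.vid = b.vid. A NULL in a compared column never satisfies the condition.
- a[0] vid=8 → 1 match(es) in b → 1 row(s).
- a[1] vid=9 → 3 match(es) in b → 3 row(s).
- a[2] vid=4 → 1 match(es) in b → 1 row(s).
- a[3] vid=NULL → no match; kept with NULLs on the b side.
- a[4] vid=1 → 1 match(es) in b → 1 row(s).
- a[5] vid=9 → 3 match(es) in b → 3 row(s).
- a[6] vid=9 → 3 match(es) in b → 3 row(s).

(CR, 4, 4, CR); (EZ, 9, 9, EZ); (EZ, 9, 9, PD); (EZ, 9, 9, TH); (NU, 8, 8, NU); (PD, 1, 1, PD); (PD, 9, 9, EZ); (PD, 9, 9, PD); (PD, 9, 9, TH); (TH, 9, 9, EZ); (TH, 9, 9, PD); (TH, 9, 9, TH); (NULL, NULL, NULL, TH)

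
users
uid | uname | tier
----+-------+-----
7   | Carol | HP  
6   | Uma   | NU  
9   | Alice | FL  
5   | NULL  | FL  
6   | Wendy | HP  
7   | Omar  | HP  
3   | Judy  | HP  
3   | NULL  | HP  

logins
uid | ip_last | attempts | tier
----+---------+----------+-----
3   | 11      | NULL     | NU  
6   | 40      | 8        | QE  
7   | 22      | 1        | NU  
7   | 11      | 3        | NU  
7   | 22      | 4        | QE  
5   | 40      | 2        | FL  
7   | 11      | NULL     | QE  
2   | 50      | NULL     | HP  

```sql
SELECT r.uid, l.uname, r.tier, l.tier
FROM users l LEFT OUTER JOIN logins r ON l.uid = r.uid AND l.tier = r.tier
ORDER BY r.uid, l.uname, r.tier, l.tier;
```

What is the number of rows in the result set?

LEFT JOIN keeps every row from `users`; unmatched rows get NULL for `logins`'s columns.
Matching on l.uid = r.uid AND l.tier = r.tier.
- l (uid=7, tier=HP) has no partner → padded with NULL.
- l (uid=6, tier=NU) has no partner → padded with NULL.
- l (uid=9, tier=FL) has no partner → padded with NULL.
- l (uid=5, tier=FL) pairs with 1 row(s) of r.
- l (uid=6, tier=HP) has no partner → padded with NULL.
- l (uid=7, tier=HP) has no partner → padded with NULL.
- l (uid=3, tier=HP) has no partner → padded with NULL.
- l (uid=3, tier=HP) has no partner → padded with NULL.
Total: 1 matched + 7 padded = 8 rows.

8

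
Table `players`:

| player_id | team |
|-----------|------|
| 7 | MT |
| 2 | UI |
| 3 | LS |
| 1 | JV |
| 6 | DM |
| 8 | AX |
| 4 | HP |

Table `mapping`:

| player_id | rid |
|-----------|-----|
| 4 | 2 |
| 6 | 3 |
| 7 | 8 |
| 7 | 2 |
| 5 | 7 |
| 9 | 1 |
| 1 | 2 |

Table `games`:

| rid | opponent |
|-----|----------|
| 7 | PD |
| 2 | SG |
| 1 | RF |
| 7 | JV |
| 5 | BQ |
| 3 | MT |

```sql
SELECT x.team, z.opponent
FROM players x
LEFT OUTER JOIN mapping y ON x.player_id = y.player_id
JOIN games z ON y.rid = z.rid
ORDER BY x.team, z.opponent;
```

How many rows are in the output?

Evaluate left to right. First `players x LEFT JOIN mapping y` on player_id: 8 row(s).
Then INNER JOIN `games z` on rid: keep only rows whose y.rid appears in z.
Result: 4 row(s).

4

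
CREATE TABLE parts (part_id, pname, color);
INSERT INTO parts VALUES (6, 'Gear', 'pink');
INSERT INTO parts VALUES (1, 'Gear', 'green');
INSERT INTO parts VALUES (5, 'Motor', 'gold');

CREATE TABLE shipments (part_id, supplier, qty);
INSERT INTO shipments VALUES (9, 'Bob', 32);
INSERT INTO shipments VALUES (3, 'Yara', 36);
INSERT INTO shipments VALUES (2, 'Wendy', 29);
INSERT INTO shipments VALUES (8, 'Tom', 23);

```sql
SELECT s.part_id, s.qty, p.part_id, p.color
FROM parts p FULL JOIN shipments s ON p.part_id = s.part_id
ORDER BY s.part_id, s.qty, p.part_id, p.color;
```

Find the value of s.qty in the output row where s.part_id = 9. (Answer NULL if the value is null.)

FULL OUTER JOIN keeps every row from both sides; unmatched rows get NULL for the other side's columns.
Matching on p.part_id = s.part_id.
- part_id=6: no s row matches, row kept with s columns NULL.
- part_id=1: no s row matches, row kept with s columns NULL.
- part_id=5: no s row matches, row kept with s columns NULL.
- 4 row(s) from s found no p partner → padded with NULL.

32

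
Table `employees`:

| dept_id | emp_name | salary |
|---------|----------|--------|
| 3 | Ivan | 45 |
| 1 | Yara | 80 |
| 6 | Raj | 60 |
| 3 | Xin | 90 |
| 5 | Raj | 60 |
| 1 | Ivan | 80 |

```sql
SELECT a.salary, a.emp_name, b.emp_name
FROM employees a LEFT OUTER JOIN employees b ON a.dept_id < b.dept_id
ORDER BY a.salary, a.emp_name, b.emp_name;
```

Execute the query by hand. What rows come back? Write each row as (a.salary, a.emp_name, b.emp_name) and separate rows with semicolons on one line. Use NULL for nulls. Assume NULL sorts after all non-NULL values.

(45, Ivan, Raj); (45, Ivan, Raj); (60, Raj, Raj); (60, Raj, NULL); (80, Ivan, Ivan); (80, Ivan, Raj); (80, Ivan, Raj); (80, Ivan, Xin); (80, Yara, Ivan); (80, Yara, Raj); (80, Yara, Raj); (80, Yara, Xin); (90, Xin, Raj); (90, Xin, Raj)

LEFT JOIN keeps every row from `employees a`; unmatched rows get NULL for `employees b`'s columns.
Matching on a.dept_id < b.dept_id.
- a[0] dept_id=3 → 2 match(es) in b → 2 row(s).
- a[1] dept_id=1 → 4 match(es) in b → 4 row(s).
- a[2] dept_id=6 → no match; kept with NULLs on the b side.
- a[3] dept_id=3 → 2 match(es) in b → 2 row(s).
- a[4] dept_id=5 → 1 match(es) in b → 1 row(s).
- a[5] dept_id=1 → 4 match(es) in b → 4 row(s).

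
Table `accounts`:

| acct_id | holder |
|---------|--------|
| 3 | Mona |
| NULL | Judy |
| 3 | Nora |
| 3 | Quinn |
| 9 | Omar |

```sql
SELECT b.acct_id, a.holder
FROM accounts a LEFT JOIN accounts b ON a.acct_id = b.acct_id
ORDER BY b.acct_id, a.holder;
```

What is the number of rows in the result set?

LEFT JOIN keeps every row from `accounts a`; unmatched rows get NULL for `accounts b`'s columns.
Matching on a.acct_id = b.acct_id. A NULL in a compared column never satisfies the condition.
Matched pairs: 10; unmatched a rows kept: 1.
Total: 10 matched + 1 padded = 11 rows.

11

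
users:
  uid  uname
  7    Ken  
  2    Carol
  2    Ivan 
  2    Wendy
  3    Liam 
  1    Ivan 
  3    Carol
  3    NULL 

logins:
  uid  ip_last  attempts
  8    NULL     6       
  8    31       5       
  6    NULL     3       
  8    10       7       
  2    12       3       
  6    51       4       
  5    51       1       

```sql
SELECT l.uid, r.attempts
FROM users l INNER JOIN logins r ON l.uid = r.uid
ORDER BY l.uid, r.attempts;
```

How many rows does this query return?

INNER JOIN keeps only pairs where the ON condition holds.
Matching on l.uid = r.uid.
- l (uid=7) has no partner → excluded.
- l (uid=2) pairs with 1 row(s) of r.
- l (uid=2) pairs with 1 row(s) of r.
- l (uid=2) pairs with 1 row(s) of r.
- l (uid=3) has no partner → excluded.
- l (uid=1) has no partner → excluded.
- l (uid=3) has no partner → excluded.
- l (uid=3) has no partner → excluded.
Total: 3 rows.

3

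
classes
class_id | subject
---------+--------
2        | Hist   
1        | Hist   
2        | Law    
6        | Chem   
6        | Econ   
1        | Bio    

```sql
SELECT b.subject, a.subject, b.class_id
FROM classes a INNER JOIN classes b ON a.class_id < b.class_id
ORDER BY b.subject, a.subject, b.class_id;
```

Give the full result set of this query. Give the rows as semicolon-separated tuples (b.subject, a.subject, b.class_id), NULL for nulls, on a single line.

(Chem, Bio, 6); (Chem, Hist, 6); (Chem, Hist, 6); (Chem, Law, 6); (Econ, Bio, 6); (Econ, Hist, 6); (Econ, Hist, 6); (Econ, Law, 6); (Hist, Bio, 2); (Hist, Hist, 2); (Law, Bio, 2); (Law, Hist, 2)

INNER JOIN keeps only pairs where the ON condition holds.
Matching on a.class_id < b.class_id.
- a row (class_id=2): matches 2 b row(s) → 2 output row(s).
- a row (class_id=1): matches 4 b row(s) → 4 output row(s).
- a row (class_id=2): matches 2 b row(s) → 2 output row(s).
- a row (class_id=6): no match → dropped.
- a row (class_id=6): no match → dropped.
- a row (class_id=1): matches 4 b row(s) → 4 output row(s).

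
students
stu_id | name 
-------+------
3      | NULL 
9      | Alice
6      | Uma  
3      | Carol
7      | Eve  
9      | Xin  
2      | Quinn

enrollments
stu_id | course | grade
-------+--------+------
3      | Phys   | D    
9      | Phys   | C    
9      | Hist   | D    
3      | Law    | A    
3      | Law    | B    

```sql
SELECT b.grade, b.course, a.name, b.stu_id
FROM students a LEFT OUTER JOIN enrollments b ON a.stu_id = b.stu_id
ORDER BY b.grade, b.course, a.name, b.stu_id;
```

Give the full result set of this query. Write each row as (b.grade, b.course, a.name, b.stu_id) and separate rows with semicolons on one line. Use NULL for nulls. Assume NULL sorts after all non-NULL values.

LEFT JOIN keeps every row from `students`; unmatched rows get NULL for `enrollments`'s columns.
Matching on a.stu_id = b.stu_id.
- stu_id=3: 3 matching b row(s), so 3 row(s) emitted.
- stu_id=9: 2 matching b row(s), so 2 row(s) emitted.
- stu_id=6: no b row matches, row kept with b columns NULL.
- stu_id=3: 3 matching b row(s), so 3 row(s) emitted.
- stu_id=7: no b row matches, row kept with b columns NULL.
- stu_id=9: 2 matching b row(s), so 2 row(s) emitted.
- stu_id=2: no b row matches, row kept with b columns NULL.

(A, Law, Carol, 3); (A, Law, NULL, 3); (B, Law, Carol, 3); (B, Law, NULL, 3); (C, Phys, Alice, 9); (C, Phys, Xin, 9); (D, Hist, Alice, 9); (D, Hist, Xin, 9); (D, Phys, Carol, 3); (D, Phys, NULL, 3); (NULL, NULL, Eve, NULL); (NULL, NULL, Quinn, NULL); (NULL, NULL, Uma, NULL)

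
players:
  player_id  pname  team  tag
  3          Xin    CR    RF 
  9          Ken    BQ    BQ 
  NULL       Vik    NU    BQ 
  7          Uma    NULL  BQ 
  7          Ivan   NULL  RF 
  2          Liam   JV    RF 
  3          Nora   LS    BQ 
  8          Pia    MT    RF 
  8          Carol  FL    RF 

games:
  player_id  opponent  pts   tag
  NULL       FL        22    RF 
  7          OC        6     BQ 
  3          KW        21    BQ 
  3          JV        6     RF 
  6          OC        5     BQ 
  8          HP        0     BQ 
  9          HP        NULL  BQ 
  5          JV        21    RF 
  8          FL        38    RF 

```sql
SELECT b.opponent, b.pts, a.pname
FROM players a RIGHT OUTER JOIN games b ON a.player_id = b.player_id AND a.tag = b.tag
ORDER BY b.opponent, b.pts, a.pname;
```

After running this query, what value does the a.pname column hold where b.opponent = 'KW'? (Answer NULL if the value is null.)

RIGHT JOIN keeps every row from `games`; unmatched rows get NULL for `players`'s columns.
Matching on a.player_id = b.player_id AND a.tag = b.tag. A NULL in a compared column never satisfies the condition.
Matched pairs: 6; unmatched b rows kept: 4.

Nora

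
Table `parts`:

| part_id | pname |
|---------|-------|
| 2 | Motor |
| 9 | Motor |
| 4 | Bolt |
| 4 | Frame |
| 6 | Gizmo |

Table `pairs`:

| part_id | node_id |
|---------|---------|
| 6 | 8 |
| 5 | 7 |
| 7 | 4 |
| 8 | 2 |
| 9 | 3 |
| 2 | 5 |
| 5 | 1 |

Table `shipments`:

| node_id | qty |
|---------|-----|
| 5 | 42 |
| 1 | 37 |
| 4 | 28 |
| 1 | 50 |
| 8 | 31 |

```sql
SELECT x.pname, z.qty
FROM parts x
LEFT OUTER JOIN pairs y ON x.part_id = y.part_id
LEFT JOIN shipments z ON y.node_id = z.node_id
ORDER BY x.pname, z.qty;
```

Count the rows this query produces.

5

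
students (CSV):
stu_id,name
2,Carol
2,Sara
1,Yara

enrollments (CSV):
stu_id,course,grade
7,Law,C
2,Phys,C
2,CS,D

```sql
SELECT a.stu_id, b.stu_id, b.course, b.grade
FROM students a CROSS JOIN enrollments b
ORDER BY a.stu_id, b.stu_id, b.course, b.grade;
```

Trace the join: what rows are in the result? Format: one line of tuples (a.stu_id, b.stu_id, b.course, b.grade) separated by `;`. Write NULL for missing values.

(1, 2, CS, D); (1, 2, Phys, C); (1, 7, Law, C); (2, 2, CS, D); (2, 2, CS, D); (2, 2, Phys, C); (2, 2, Phys, C); (2, 7, Law, C); (2, 7, Law, C)

CROSS JOIN pairs every row of `students` with every row of `enrollments`: 3 × 3 = 9 rows.
After projecting and ordering:
a.stu_id | b.stu_id | b.course | b.grade
1 | 2 | CS | D
1 | 2 | Phys | C
1 | 7 | Law | C
2 | 2 | CS | D
2 | 2 | CS | D
2 | 2 | Phys | C
2 | 2 | Phys | C
2 | 7 | Law | C
2 | 7 | Law | C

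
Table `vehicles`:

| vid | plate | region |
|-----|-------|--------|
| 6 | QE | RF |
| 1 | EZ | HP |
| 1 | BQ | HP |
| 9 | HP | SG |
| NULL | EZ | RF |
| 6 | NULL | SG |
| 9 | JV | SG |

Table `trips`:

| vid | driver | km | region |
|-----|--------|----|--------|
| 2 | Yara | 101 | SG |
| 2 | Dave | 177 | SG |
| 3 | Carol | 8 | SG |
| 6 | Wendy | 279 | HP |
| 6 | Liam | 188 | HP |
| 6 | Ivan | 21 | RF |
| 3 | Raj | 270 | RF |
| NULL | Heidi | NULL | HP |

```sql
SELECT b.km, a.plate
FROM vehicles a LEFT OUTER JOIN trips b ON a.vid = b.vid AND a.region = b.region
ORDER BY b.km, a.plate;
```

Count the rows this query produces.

LEFT JOIN keeps every row from `vehicles`; unmatched rows get NULL for `trips`'s columns.
Matching on a.vid = b.vid AND a.region = b.region. A NULL in a compared column never satisfies the condition.
- a (vid=6, region=RF) pairs with 1 row(s) of b.
- a (vid=1, region=HP) has no partner → padded with NULL.
- a (vid=1, region=HP) has no partner → padded with NULL.
- a (vid=9, region=SG) has no partner → padded with NULL.
- a (vid=NULL, region=RF) has no partner → padded with NULL.
- a (vid=6, region=SG) has no partner → padded with NULL.
- a (vid=9, region=SG) has no partner → padded with NULL.
Total: 1 matched + 6 padded = 7 rows.

7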